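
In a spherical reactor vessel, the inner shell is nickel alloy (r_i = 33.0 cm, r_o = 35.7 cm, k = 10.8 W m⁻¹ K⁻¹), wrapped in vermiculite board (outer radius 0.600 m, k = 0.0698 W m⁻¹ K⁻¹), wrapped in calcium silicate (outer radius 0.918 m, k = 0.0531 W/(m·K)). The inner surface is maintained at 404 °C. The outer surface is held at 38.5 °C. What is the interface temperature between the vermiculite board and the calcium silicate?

Series thermal resistances, inner to outer:
  R_nickel alloy = (1/0.330 − 1/0.357)/(4πk) = 0.2292/(4π·10.8) = 0.001689 K/W
  R_vermiculite board = (1/0.357 − 1/0.600)/(4πk) = 1.134/(4π·0.0698) = 1.293 K/W
  R_calcium silicate = (1/0.600 − 1/0.918)/(4πk) = 0.5773/(4π·0.0531) = 0.8652 K/W
ΣR = 0.001689 + 1.293 + 0.8652 = 2.160 K/W
Q = ΔT/ΣR = (404 °C − 38.5 °C)/2.160 = 169.2 W
From the inner boundary to the vermiculite board/calcium silicate interface, ΣR_partial = 1.295 K/W.
T_interface = T_in − Q·ΣR_partial = 404 °C − (169.2)(1.295) = 185 °C

T = 185 °C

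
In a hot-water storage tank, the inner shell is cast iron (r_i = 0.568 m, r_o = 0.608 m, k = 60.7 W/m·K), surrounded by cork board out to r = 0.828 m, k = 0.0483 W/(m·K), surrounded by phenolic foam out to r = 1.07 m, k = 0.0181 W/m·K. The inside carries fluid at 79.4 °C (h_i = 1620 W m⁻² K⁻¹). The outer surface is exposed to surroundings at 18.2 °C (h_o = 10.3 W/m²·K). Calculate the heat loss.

Resistance network (inner→outer):
  R_conv,in = 1/(4πr²h) = 1/(4π·0.568²·1620) = 1.523×10^-4 K/W
  R_cast iron = (1/0.568 − 1/0.608)/(4πk) = 0.1158/(4π·60.7) = 1.518×10^-4 K/W
  R_cork board = (1/0.608 − 1/0.828)/(4πk) = 0.4370/(4π·0.0483) = 0.7200 K/W
  R_phenolic foam = (1/0.828 − 1/1.07)/(4πk) = 0.2732/(4π·0.0181) = 1.201 K/W
  R_conv,out = 1/(4πr²h) = 1/(4π·1.07²·10.3) = 0.006748 K/W
ΣR = 1.523×10^-4 + 1.518×10^-4 + 0.7200 + 1.201 + 0.006748 = 1.928 K/W
Q = ΔT/ΣR = (79.4 °C − 18.2 °C)/1.928 = 31.7 W

Q = 31.7 W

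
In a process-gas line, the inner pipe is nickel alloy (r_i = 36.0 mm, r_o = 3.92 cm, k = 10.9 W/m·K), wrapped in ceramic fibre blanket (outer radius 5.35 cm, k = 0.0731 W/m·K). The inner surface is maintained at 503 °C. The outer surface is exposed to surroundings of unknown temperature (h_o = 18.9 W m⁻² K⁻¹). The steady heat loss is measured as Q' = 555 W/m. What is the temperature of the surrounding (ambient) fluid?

Sum the resistances:
  R'_nickel alloy = ln(0.0392/0.0360)/(2πk) = 0.08516/(2π·10.9) = 0.001243 m·K/W
  R'_ceramic fibre blanket = ln(0.0535/0.0392)/(2πk) = 0.3110/(2π·0.0731) = 0.6771 m·K/W
  R'_conv,out = 1/(2πr h) = 1/(2π·0.0535·18.9) = 0.1574 m·K/W
ΣR = 0.8358 m·K/W
ΔT = Q'·ΣR = 555 × 0.8358 = 463.9 K
Heat flows outward, so T_out = T_in − ΔT = 503 − 463.9 = 39.1 °C

T_out = 39.1 °C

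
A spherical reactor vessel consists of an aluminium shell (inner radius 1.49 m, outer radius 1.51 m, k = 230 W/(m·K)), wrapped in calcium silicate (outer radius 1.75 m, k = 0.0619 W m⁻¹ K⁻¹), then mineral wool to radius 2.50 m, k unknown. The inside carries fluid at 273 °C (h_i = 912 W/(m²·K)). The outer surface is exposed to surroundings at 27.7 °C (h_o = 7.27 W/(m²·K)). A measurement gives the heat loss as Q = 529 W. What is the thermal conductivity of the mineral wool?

ΣR = ΔT/Q = |273 − 27.7|/529 = 0.4637 K/W
Known resistances:
  R_conv,in = 1/(4πr²h) = 1/(4π·1.49²·912) = 3.930×10^-5 K/W
  R_aluminium = (1/1.49 − 1/1.51)/(4πk) = 0.008889/(4π·230) = 3.076×10^-6 K/W
  R_calcium silicate = (1/1.51 − 1/1.75)/(4πk) = 0.09082/(4π·0.0619) = 0.1168 K/W
  R_conv,out = 1/(4πr²h) = 1/(4π·2.50²·7.27) = 0.001751 K/W
R_mineral wool = ΣR − ΣR_known = 0.4637 − 0.1186 = 0.3451 K/W
(1/r₁−1/r₂)/(4πk) = 0.3451 ⇒ k = 0.1714/(4π·0.3451) = 0.0395 W/m·K

k = 0.0395 W/m·K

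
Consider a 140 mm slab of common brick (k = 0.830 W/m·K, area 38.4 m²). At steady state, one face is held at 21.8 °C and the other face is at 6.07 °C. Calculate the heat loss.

Q = 3580 W

Q = kA·ΔT/L = 0.830 × 38.4 × |21.8 °C − 6.07 °C| / 0.140 = 3580 W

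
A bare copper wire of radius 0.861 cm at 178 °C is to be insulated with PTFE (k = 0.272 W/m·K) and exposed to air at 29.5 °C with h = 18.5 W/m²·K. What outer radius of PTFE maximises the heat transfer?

r_cr = 1.47 cm

For a cylinder, r_cr = k_ins/h = 0.272/18.5 = 0.0147 m = 1.47 cm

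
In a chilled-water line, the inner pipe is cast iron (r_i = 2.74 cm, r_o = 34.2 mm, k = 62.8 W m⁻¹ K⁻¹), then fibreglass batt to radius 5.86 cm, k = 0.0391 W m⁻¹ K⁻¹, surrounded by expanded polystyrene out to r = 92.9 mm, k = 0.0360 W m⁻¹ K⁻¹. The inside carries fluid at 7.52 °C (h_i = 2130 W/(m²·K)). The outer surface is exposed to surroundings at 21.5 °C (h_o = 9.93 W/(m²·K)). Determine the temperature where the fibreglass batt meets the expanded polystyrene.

Treat each layer as a resistance in series:
  R'_conv,in = 1/(2πr h) = 1/(2π·0.0274·2130) = 0.002727 m·K/W
  R'_cast iron = ln(0.0342/0.0274)/(2πk) = 0.2217/(2π·62.8) = 5.618×10^-4 m·K/W
  R'_fibreglass batt = ln(0.0586/0.0342)/(2πk) = 0.5385/(2π·0.0391) = 2.192 m·K/W
  R'_expanded polystyrene = ln(0.0929/0.0586)/(2πk) = 0.4608/(2π·0.0360) = 2.037 m·K/W
  R'_conv,out = 1/(2πr h) = 1/(2π·0.0929·9.93) = 0.1725 m·K/W
ΣR = 0.002727 + 5.618×10^-4 + 2.192 + 2.037 + 0.1725 = 4.405 m·K/W
Q' = ΔT/ΣR = (7.52 °C − 21.5 °C)/4.405 = -3.174 W/m
From the inner boundary to the fibreglass batt/expanded polystyrene interface, ΣR_partial = 2.195 m·K/W.
T_interface = T_in − Q'·ΣR_partial = 7.52 °C − (-3.174)(2.195) = 14.5 °C

T = 14.5 °C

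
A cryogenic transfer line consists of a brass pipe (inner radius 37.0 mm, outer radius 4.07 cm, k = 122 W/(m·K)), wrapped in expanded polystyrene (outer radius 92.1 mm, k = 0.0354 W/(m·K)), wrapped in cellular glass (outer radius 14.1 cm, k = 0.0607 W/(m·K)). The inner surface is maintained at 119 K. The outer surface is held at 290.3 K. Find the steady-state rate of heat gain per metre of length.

Q' = 35.8 W/m

Resistance network (inner→outer):
  R'_brass = ln(0.0407/0.0370)/(2πk) = 0.09531/(2π·122) = 1.243×10^-4 m·K/W
  R'_expanded polystyrene = ln(0.0921/0.0407)/(2πk) = 0.8166/(2π·0.0354) = 3.672 m·K/W
  R'_cellular glass = ln(0.141/0.0921)/(2πk) = 0.4259/(2π·0.0607) = 1.117 m·K/W
ΣR = 1.243×10^-4 + 3.672 + 1.117 = 4.789 m·K/W
Q' = ΔT/ΣR = (119 K − 290.3 K)/4.789 = -35.8 W/m
(Negative Q' ⇒ heat flows inward; heat gain = 35.8 W/m.)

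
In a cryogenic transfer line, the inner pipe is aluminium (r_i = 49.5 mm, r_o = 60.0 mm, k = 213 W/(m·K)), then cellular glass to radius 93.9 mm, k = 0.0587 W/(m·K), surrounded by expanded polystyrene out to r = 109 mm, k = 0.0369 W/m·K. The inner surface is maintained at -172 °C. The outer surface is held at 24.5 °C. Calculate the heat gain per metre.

Q' = 106 W/m

Treat each layer as a resistance in series:
  R'_aluminium = ln(0.0600/0.0495)/(2πk) = 0.1924/(2π·213) = 1.437×10^-4 m·K/W
  R'_cellular glass = ln(0.0939/0.0600)/(2πk) = 0.4479/(2π·0.0587) = 1.214 m·K/W
  R'_expanded polystyrene = ln(0.109/0.0939)/(2πk) = 0.1491/(2π·0.0369) = 0.6432 m·K/W
ΣR = 1.437×10^-4 + 1.214 + 0.6432 = 1.857 m·K/W
Q' = ΔT/ΣR = (-172 °C − 24.5 °C)/1.857 = -106 W/m
(Negative Q' ⇒ heat flows inward; heat gain = 106 W/m.)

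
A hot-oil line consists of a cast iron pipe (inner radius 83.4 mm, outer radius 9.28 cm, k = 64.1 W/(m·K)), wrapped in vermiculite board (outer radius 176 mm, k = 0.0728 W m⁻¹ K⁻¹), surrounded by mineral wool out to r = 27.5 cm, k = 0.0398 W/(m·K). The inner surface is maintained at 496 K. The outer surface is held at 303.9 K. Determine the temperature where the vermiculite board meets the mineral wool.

T = 412 K

Treat each layer as a resistance in series:
  R'_cast iron = ln(0.0928/0.0834)/(2πk) = 0.1068/(2π·64.1) = 2.652×10^-4 m·K/W
  R'_vermiculite board = ln(0.176/0.0928)/(2πk) = 0.6400/(2π·0.0728) = 1.399 m·K/W
  R'_mineral wool = ln(0.275/0.176)/(2πk) = 0.4463/(2π·0.0398) = 1.785 m·K/W
ΣR = 2.652×10^-4 + 1.399 + 1.785 = 3.184 m·K/W
Q' = ΔT/ΣR = (496 K − 303.9 K)/3.184 = 60.33 W/m
From the inner boundary to the vermiculite board/mineral wool interface, ΣR_partial = 1.399 m·K/W.
T_interface = T_in − Q'·ΣR_partial = 496 K − (60.33)(1.399) = 412 K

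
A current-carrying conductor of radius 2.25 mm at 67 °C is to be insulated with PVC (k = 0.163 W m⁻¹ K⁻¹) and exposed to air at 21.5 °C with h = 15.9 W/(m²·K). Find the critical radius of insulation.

r_cr = 1.03 cm

For a cylinder, r_cr = k_ins/h = 0.163/15.9 = 0.0103 m = 1.03 cm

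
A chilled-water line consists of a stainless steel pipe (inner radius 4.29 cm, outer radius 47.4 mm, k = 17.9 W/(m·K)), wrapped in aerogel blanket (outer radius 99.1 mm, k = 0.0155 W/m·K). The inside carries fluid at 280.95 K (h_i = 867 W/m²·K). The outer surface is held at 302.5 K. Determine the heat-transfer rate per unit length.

Treat each layer as a resistance in series:
  R'_conv,in = 1/(2πr h) = 1/(2π·0.0429·867) = 0.004279 m·K/W
  R'_stainless steel = ln(0.0474/0.0429)/(2πk) = 0.09975/(2π·17.9) = 8.869×10^-4 m·K/W
  R'_aerogel blanket = ln(0.0991/0.0474)/(2πk) = 0.7375/(2π·0.0155) = 7.573 m·K/W
ΣR = 0.004279 + 8.869×10^-4 + 7.573 = 7.578 m·K/W
Q' = ΔT/ΣR = (280.95 K − 302.5 K)/7.578 = -2.84 W/m
(Negative Q' ⇒ heat flows inward; heat gain = 2.84 W/m.)

Q' = 2.84 W/m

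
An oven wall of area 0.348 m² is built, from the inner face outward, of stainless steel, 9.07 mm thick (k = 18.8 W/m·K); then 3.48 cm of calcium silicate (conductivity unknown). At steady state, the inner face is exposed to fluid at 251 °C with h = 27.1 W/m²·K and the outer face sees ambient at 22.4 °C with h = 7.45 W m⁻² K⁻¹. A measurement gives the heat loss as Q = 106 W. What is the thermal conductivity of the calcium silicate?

ΣR = ΔT/Q = |251 − 22.4|/106 = 2.157 K/W
Known resistances:
  R_conv,in = 1/(hA) = 1/(27.1·0.348) = 0.1060 K/W
  R_stainless steel = L/(kA) = 0.00907/(18.8·0.348) = 0.001386 K/W
  R_conv,out = 1/(hA) = 1/(7.45·0.348) = 0.3857 K/W
R_calcium silicate = ΣR − ΣR_known = 2.157 − 0.4931 = 1.664 K/W
L/(kA) = 1.664 ⇒ k = 0.0348/(1.664·0.348) = 0.0601 W/m·K

k = 0.0601 W/m·K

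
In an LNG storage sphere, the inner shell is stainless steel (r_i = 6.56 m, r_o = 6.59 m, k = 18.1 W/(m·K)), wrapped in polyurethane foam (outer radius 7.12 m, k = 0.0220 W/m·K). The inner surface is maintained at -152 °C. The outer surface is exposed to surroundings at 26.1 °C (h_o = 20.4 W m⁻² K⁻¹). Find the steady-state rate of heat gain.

Resistance network (inner→outer):
  R_stainless steel = (1/6.56 − 1/6.59)/(4πk) = 6.940×10^-4/(4π·18.1) = 3.051×10^-6 K/W
  R_polyurethane foam = (1/6.59 − 1/7.12)/(4πk) = 0.01130/(4π·0.0220) = 0.04086 K/W
  R_conv,out = 1/(4πr²h) = 1/(4π·7.12²·20.4) = 7.695×10^-5 K/W
ΣR = 3.051×10^-6 + 0.04086 + 7.695×10^-5 = 0.04094 K/W
Q = ΔT/ΣR = (-152 °C − 26.1 °C)/0.04094 = -4350 W
(Negative Q ⇒ heat flows inward; heat gain = 4350 W.)

Q = 4350 W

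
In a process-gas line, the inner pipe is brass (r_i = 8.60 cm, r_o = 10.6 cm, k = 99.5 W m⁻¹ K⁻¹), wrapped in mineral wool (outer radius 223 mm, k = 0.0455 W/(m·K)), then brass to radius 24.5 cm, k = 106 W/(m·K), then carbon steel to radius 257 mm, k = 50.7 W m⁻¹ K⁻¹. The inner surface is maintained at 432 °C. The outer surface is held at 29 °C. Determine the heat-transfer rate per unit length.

Series thermal resistances, inner to outer:
  R'_brass = ln(0.106/0.0860)/(2πk) = 0.2091/(2π·99.5) = 3.345×10^-4 m·K/W
  R'_mineral wool = ln(0.223/0.106)/(2πk) = 0.7437/(2π·0.0455) = 2.602 m·K/W
  R'_brass = ln(0.245/0.223)/(2πk) = 0.09409/(2π·106) = 1.413×10^-4 m·K/W
  R'_carbon steel = ln(0.257/0.245)/(2πk) = 0.04782/(2π·50.7) = 1.501×10^-4 m·K/W
ΣR = 3.345×10^-4 + 2.602 + 1.413×10^-4 + 1.501×10^-4 = 2.603 m·K/W
Q' = ΔT/ΣR = (432 °C − 29 °C)/2.603 = 155 W/m

Q' = 155 W/m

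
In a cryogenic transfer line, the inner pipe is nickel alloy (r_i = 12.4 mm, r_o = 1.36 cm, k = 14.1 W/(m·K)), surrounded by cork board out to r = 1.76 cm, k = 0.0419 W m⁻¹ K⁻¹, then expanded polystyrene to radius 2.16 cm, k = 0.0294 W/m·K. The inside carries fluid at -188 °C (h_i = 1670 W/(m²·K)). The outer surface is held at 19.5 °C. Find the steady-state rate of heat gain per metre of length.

Series thermal resistances, inner to outer:
  R'_conv,in = 1/(2πr h) = 1/(2π·0.0124·1670) = 0.007686 m·K/W
  R'_nickel alloy = ln(0.0136/0.0124)/(2πk) = 0.09237/(2π·14.1) = 0.001043 m·K/W
  R'_cork board = ln(0.0176/0.0136)/(2πk) = 0.2578/(2π·0.0419) = 0.9794 m·K/W
  R'_expanded polystyrene = ln(0.0216/0.0176)/(2πk) = 0.2048/(2π·0.0294) = 1.109 m·K/W
ΣR = 0.007686 + 0.001043 + 0.9794 + 1.109 = 2.097 m·K/W
Q' = ΔT/ΣR = (-188 °C − 19.5 °C)/2.097 = -99.0 W/m
(Negative Q' ⇒ heat flows inward; heat gain = 99.0 W/m.)

Q' = 99.0 W/m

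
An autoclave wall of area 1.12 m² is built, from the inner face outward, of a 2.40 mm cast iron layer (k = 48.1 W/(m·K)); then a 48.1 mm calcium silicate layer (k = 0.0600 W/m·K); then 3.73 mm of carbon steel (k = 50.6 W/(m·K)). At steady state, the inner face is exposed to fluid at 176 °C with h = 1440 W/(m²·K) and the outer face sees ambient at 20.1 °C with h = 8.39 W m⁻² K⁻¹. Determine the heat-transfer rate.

Treat each layer as a resistance in series:
  R_conv,in = 1/(hA) = 1/(1440·1.12) = 6.200×10^-4 K/W
  R_cast iron = L/(kA) = 0.00240/(48.1·1.12) = 4.455×10^-5 K/W
  R_calcium silicate = L/(kA) = 0.0481/(0.0600·1.12) = 0.7158 K/W
  R_carbon steel = L/(kA) = 0.00373/(50.6·1.12) = 6.582×10^-5 K/W
  R_conv,out = 1/(hA) = 1/(8.39·1.12) = 0.1064 K/W
ΣR = 6.200×10^-4 + 4.455×10^-5 + 0.7158 + 6.582×10^-5 + 0.1064 = 0.8229 K/W
Q = ΔT/ΣR = (176 °C − 20.1 °C)/0.8229 = 189 W

Q = 189 W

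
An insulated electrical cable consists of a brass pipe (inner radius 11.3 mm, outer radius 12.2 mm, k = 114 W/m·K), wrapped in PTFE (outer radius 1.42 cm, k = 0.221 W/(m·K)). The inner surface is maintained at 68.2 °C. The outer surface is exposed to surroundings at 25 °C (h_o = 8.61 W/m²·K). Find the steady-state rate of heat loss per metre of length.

Q' = 30.6 W/m

Treat each layer as a resistance in series:
  R'_brass = ln(0.0122/0.0113)/(2πk) = 0.07663/(2π·114) = 1.070×10^-4 m·K/W
  R'_PTFE = ln(0.0142/0.0122)/(2πk) = 0.1518/(2π·0.221) = 0.1093 m·K/W
  R'_conv,out = 1/(2πr h) = 1/(2π·0.0142·8.61) = 1.302 m·K/W
ΣR = 1.070×10^-4 + 0.1093 + 1.302 = 1.411 m·K/W
Q' = ΔT/ΣR = (68.2 °C − 25 °C)/1.411 = 30.6 W/m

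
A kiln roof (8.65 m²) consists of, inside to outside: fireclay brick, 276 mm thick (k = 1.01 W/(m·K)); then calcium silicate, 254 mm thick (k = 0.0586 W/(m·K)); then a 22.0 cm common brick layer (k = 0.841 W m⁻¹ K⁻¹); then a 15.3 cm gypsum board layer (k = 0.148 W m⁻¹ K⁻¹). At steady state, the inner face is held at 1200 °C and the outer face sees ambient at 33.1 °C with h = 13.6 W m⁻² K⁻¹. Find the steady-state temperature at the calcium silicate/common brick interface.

Series thermal resistances, inner to outer:
  R_fireclay brick = L/(kA) = 0.276/(1.01·8.65) = 0.03159 K/W
  R_calcium silicate = L/(kA) = 0.254/(0.0586·8.65) = 0.5011 K/W
  R_common brick = L/(kA) = 0.220/(0.841·8.65) = 0.03024 K/W
  R_gypsum board = L/(kA) = 0.153/(0.148·8.65) = 0.1195 K/W
  R_conv,out = 1/(hA) = 1/(13.6·8.65) = 0.008501 K/W
ΣR = 0.03159 + 0.5011 + 0.03024 + 0.1195 + 0.008501 = 0.6909 K/W
Q = ΔT/ΣR = (1200 °C − 33.1 °C)/0.6909 = 1689 W
From the inner boundary to the calcium silicate/common brick interface, ΣR_partial = 0.5327 K/W.
T_interface = T_in − Q·ΣR_partial = 1200 °C − (1689)(0.5327) = 300 °C

T = 300 °C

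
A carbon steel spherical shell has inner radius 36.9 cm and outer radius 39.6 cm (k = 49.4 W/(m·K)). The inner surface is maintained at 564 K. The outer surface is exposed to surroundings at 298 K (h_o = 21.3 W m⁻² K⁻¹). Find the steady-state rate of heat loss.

Q = 11.0 kW

Resistance network (inner→outer):
  R_carbon steel = (1/0.369 − 1/0.396)/(4πk) = 0.1848/(4π·49.4) = 2.976×10^-4 K/W
  R_conv,out = 1/(4πr²h) = 1/(4π·0.396²·21.3) = 0.02382 K/W
ΣR = 2.976×10^-4 + 0.02382 = 0.02412 K/W
Q = ΔT/ΣR = (564 K − 298 K)/0.02412 = 11000 W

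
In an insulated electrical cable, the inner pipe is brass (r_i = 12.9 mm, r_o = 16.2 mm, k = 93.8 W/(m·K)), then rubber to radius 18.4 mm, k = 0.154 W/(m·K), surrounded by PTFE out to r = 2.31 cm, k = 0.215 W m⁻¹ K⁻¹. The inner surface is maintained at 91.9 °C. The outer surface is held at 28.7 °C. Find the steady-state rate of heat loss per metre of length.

Resistance network (inner→outer):
  R'_brass = ln(0.0162/0.0129)/(2πk) = 0.2278/(2π·93.8) = 3.865×10^-4 m·K/W
  R'_rubber = ln(0.0184/0.0162)/(2πk) = 0.1273/(2π·0.154) = 0.1316 m·K/W
  R'_PTFE = ln(0.0231/0.0184)/(2πk) = 0.2275/(2π·0.215) = 0.1684 m·K/W
ΣR = 3.865×10^-4 + 0.1316 + 0.1684 = 0.3004 m·K/W
Q' = ΔT/ΣR = (91.9 °C − 28.7 °C)/0.3004 = 210 W/m

Q' = 210 W/m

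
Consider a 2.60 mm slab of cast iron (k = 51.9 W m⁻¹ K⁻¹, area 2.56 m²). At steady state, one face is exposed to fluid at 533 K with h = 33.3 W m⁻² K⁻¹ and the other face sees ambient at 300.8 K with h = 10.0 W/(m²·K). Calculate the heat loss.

Q = 4.57 kW

Resistance network (inner→outer):
  R_conv,in = 1/(hA) = 1/(33.3·2.56) = 0.01173 K/W
  R_cast iron = L/(kA) = 0.00260/(51.9·2.56) = 1.957×10^-5 K/W
  R_conv,out = 1/(hA) = 1/(10.0·2.56) = 0.03906 K/W
ΣR = 0.01173 + 1.957×10^-5 + 0.03906 = 0.05081 K/W
Q = ΔT/ΣR = (533 K − 300.8 K)/0.05081 = 4570 W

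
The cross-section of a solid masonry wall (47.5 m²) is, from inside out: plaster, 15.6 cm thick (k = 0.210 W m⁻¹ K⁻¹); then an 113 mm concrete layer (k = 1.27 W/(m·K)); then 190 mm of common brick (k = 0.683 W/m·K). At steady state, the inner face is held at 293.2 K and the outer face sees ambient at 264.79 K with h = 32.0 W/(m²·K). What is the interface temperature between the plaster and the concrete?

T = 274.71 K

Series thermal resistances, inner to outer:
  R_plaster = L/(kA) = 0.156/(0.210·47.5) = 0.01564 K/W
  R_concrete = L/(kA) = 0.113/(1.27·47.5) = 0.001873 K/W
  R_common brick = L/(kA) = 0.190/(0.683·47.5) = 0.005857 K/W
  R_conv,out = 1/(hA) = 1/(32.0·47.5) = 6.579×10^-4 K/W
ΣR = 0.01564 + 0.001873 + 0.005857 + 6.579×10^-4 = 0.02403 K/W
Q = ΔT/ΣR = (293.2 K − 264.79 K)/0.02403 = 1182 W
From the inner boundary to the plaster/concrete interface, ΣR_partial = 0.01564 K/W.
T_interface = T_in − Q·ΣR_partial = 293.2 K − (1182)(0.01564) = 274.71 K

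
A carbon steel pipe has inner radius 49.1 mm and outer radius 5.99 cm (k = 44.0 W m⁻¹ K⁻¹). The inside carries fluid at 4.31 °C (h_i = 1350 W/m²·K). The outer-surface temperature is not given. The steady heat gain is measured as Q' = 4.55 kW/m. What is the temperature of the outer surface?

Sum the resistances:
  R'_conv,in = 1/(2πr h) = 1/(2π·0.0491·1350) = 0.002401 m·K/W
  R'_carbon steel = ln(0.0599/0.0491)/(2πk) = 0.1988/(2π·44.0) = 7.192×10^-4 m·K/W
ΣR = 0.003120 m·K/W
ΔT = Q'·ΣR = 4550 × 0.003120 = 14.20 K
Heat flows inward, so T_out = T_in + ΔT = 4.31 + 14.20 = 18.5 °C

T_out = 18.5 °C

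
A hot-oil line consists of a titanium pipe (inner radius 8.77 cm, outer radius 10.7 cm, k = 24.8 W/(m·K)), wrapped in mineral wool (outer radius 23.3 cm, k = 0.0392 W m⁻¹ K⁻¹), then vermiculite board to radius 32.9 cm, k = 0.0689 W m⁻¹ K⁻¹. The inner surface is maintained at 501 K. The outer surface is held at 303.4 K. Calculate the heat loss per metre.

Resistance network (inner→outer):
  R'_titanium = ln(0.107/0.0877)/(2πk) = 0.1989/(2π·24.8) = 0.001276 m·K/W
  R'_mineral wool = ln(0.233/0.107)/(2πk) = 0.7782/(2π·0.0392) = 3.160 m·K/W
  R'_vermiculite board = ln(0.329/0.233)/(2πk) = 0.3450/(2π·0.0689) = 0.7970 m·K/W
ΣR = 0.001276 + 3.160 + 0.7970 = 3.958 m·K/W
Q' = ΔT/ΣR = (501 K − 303.4 K)/3.958 = 49.9 W/m

Q' = 49.9 W/m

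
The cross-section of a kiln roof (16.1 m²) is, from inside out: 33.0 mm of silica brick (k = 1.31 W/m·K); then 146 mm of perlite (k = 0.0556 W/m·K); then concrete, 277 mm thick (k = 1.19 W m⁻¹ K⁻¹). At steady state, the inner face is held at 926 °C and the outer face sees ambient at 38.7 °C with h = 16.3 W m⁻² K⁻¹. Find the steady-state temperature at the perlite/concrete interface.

Resistance network (inner→outer):
  R_silica brick = L/(kA) = 0.0330/(1.31·16.1) = 0.001565 K/W
  R_perlite = L/(kA) = 0.146/(0.0556·16.1) = 0.1631 K/W
  R_concrete = L/(kA) = 0.277/(1.19·16.1) = 0.01446 K/W
  R_conv,out = 1/(hA) = 1/(16.3·16.1) = 0.003811 K/W
ΣR = 0.001565 + 0.1631 + 0.01446 + 0.003811 = 0.1829 K/W
Q = ΔT/ΣR = (926 °C − 38.7 °C)/0.1829 = 4851 W
From the inner boundary to the perlite/concrete interface, ΣR_partial = 0.1647 K/W.
T_interface = T_in − Q·ΣR_partial = 926 °C − (4851)(0.1647) = 127 °C

T = 127 °C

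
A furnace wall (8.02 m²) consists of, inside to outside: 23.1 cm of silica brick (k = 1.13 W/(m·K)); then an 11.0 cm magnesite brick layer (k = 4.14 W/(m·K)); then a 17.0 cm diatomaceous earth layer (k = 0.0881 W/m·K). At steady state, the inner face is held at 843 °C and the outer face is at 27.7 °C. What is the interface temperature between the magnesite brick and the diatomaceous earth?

T = 756 °C

Treat each layer as a resistance in series:
  R_silica brick = L/(kA) = 0.231/(1.13·8.02) = 0.02549 K/W
  R_magnesite brick = L/(kA) = 0.110/(4.14·8.02) = 0.003313 K/W
  R_diatomaceous earth = L/(kA) = 0.170/(0.0881·8.02) = 0.2406 K/W
ΣR = 0.02549 + 0.003313 + 0.2406 = 0.2694 K/W
Q = ΔT/ΣR = (843 °C − 27.7 °C)/0.2694 = 3026 W
From the inner boundary to the magnesite brick/diatomaceous earth interface, ΣR_partial = 0.02880 K/W.
T_interface = T_in − Q·ΣR_partial = 843 °C − (3026)(0.02880) = 756 °C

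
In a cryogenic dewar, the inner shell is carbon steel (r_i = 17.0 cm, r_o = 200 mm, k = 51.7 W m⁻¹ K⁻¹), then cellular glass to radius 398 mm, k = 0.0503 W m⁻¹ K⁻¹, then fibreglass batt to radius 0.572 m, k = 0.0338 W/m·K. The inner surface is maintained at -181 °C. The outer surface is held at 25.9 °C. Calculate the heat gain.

Q = 36.1 W

Resistance network (inner→outer):
  R_carbon steel = (1/0.170 − 1/0.200)/(4πk) = 0.8824/(4π·51.7) = 0.001358 K/W
  R_cellular glass = (1/0.200 − 1/0.398)/(4πk) = 2.487/(4π·0.0503) = 3.935 K/W
  R_fibreglass batt = (1/0.398 − 1/0.572)/(4πk) = 0.7643/(4π·0.0338) = 1.799 K/W
ΣR = 0.001358 + 3.935 + 1.799 = 5.735 K/W
Q = ΔT/ΣR = (-181 °C − 25.9 °C)/5.735 = -36.1 W
(Negative Q ⇒ heat flows inward; heat gain = 36.1 W.)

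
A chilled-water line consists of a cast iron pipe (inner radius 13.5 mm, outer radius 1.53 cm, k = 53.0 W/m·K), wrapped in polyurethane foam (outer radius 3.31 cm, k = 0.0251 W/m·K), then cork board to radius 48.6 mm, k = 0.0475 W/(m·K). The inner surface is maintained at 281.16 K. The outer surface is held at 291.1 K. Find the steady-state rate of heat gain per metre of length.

Q' = 1.61 W/m

Resistance network (inner→outer):
  R'_cast iron = ln(0.0153/0.0135)/(2πk) = 0.1252/(2π·53.0) = 3.759×10^-4 m·K/W
  R'_polyurethane foam = ln(0.0331/0.0153)/(2πk) = 0.7717/(2π·0.0251) = 4.893 m·K/W
  R'_cork board = ln(0.0486/0.0331)/(2πk) = 0.3841/(2π·0.0475) = 1.287 m·K/W
ΣR = 3.759×10^-4 + 4.893 + 1.287 = 6.180 m·K/W
Q' = ΔT/ΣR = (281.16 K − 291.1 K)/6.180 = -1.61 W/m
(Negative Q' ⇒ heat flows inward; heat gain = 1.61 W/m.)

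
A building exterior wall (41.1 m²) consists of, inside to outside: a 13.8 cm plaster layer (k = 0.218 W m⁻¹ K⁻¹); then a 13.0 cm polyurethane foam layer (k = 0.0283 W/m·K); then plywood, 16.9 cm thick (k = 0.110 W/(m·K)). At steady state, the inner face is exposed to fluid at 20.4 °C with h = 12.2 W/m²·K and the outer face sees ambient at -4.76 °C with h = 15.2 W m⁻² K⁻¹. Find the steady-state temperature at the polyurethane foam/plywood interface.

T = 1.07 °C

Resistance network (inner→outer):
  R_conv,in = 1/(hA) = 1/(12.2·41.1) = 0.001994 K/W
  R_plaster = L/(kA) = 0.138/(0.218·41.1) = 0.01540 K/W
  R_polyurethane foam = L/(kA) = 0.130/(0.0283·41.1) = 0.1118 K/W
  R_plywood = L/(kA) = 0.169/(0.110·41.1) = 0.03738 K/W
  R_conv,out = 1/(hA) = 1/(15.2·41.1) = 0.001601 K/W
ΣR = 0.001994 + 0.01540 + 0.1118 + 0.03738 + 0.001601 = 0.1682 K/W
Q = ΔT/ΣR = (20.4 °C − -4.76 °C)/0.1682 = 149.6 W
From the inner boundary to the polyurethane foam/plywood interface, ΣR_partial = 0.1292 K/W.
T_interface = T_in − Q·ΣR_partial = 20.4 °C − (149.6)(0.1292) = 1.07 °C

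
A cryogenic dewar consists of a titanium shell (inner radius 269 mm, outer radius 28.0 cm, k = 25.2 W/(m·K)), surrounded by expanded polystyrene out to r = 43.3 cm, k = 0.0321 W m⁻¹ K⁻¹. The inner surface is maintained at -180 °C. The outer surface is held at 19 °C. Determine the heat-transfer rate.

Q = 63.6 W

Resistance network (inner→outer):
  R_titanium = (1/0.269 − 1/0.280)/(4πk) = 0.1460/(4π·25.2) = 4.612×10^-4 K/W
  R_expanded polystyrene = (1/0.280 − 1/0.433)/(4πk) = 1.262/(4π·0.0321) = 3.128 K/W
ΣR = 4.612×10^-4 + 3.128 = 3.128 K/W
Q = ΔT/ΣR = (-180 °C − 19 °C)/3.128 = -63.6 W
(Negative Q ⇒ heat flows inward; heat gain = 63.6 W.)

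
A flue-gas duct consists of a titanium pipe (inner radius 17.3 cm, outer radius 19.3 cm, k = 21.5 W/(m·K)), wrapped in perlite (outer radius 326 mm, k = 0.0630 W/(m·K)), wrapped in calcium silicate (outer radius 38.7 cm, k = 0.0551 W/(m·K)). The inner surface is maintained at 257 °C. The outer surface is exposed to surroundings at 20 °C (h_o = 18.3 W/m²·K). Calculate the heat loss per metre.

Series thermal resistances, inner to outer:
  R'_titanium = ln(0.193/0.173)/(2πk) = 0.1094/(2π·21.5) = 8.098×10^-4 m·K/W
  R'_perlite = ln(0.326/0.193)/(2πk) = 0.5242/(2π·0.0630) = 1.324 m·K/W
  R'_calcium silicate = ln(0.387/0.326)/(2πk) = 0.1715/(2π·0.0551) = 0.4955 m·K/W
  R'_conv,out = 1/(2πr h) = 1/(2π·0.387·18.3) = 0.02247 m·K/W
ΣR = 8.098×10^-4 + 1.324 + 0.4955 + 0.02247 = 1.843 m·K/W
Q' = ΔT/ΣR = (257 °C − 20 °C)/1.843 = 129 W/m

Q' = 129 W/m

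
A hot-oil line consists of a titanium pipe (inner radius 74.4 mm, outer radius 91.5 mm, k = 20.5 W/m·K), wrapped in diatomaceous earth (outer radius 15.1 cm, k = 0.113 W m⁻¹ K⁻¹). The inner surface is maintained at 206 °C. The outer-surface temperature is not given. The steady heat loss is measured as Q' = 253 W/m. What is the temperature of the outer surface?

T_out = 27.1 °C

Sum the resistances:
  R'_titanium = ln(0.0915/0.0744)/(2πk) = 0.2069/(2π·20.5) = 0.001606 m·K/W
  R'_diatomaceous earth = ln(0.151/0.0915)/(2πk) = 0.5009/(2π·0.113) = 0.7056 m·K/W
ΣR = 0.7072 m·K/W
ΔT = Q'·ΣR = 253 × 0.7072 = 178.9 K
Heat flows outward, so T_out = T_in − ΔT = 206 − 178.9 = 27.1 °C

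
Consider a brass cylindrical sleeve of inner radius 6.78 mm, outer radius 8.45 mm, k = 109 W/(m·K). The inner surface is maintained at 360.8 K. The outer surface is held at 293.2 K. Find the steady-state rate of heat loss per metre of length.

Q' = 2πk·ΔT/ln(r₂/r₁) = 2π × 109 × 67.6 / ln(0.00845/0.00678) = 2.10×10^5 W/m

Q' = 210 kW/m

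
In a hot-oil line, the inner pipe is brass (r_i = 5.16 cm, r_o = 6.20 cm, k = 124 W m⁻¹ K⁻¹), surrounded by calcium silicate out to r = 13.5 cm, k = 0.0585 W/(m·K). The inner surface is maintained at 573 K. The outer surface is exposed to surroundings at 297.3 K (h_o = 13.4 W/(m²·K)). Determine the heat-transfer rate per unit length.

Treat each layer as a resistance in series:
  R'_brass = ln(0.0620/0.0516)/(2πk) = 0.1836/(2π·124) = 2.357×10^-4 m·K/W
  R'_calcium silicate = ln(0.135/0.0620)/(2πk) = 0.7781/(2π·0.0585) = 2.117 m·K/W
  R'_conv,out = 1/(2πr h) = 1/(2π·0.135·13.4) = 0.08798 m·K/W
ΣR = 2.357×10^-4 + 2.117 + 0.08798 = 2.205 m·K/W
Q' = ΔT/ΣR = (573 K − 297.3 K)/2.205 = 125 W/m

Q' = 125 W/m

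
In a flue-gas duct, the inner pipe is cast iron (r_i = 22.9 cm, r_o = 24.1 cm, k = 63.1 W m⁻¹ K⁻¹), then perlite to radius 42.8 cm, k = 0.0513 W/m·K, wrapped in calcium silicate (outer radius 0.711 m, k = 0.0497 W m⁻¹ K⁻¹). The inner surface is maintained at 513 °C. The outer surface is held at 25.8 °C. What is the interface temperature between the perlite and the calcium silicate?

T = 258 °C

Series thermal resistances, inner to outer:
  R'_cast iron = ln(0.241/0.229)/(2πk) = 0.05107/(2π·63.1) = 1.288×10^-4 m·K/W
  R'_perlite = ln(0.428/0.241)/(2πk) = 0.5743/(2π·0.0513) = 1.782 m·K/W
  R'_calcium silicate = ln(0.711/0.428)/(2πk) = 0.5075/(2π·0.0497) = 1.625 m·K/W
ΣR = 1.288×10^-4 + 1.782 + 1.625 = 3.407 m·K/W
Q' = ΔT/ΣR = (513 °C − 25.8 °C)/3.407 = 143.0 W/m
From the inner boundary to the perlite/calcium silicate interface, ΣR_partial = 1.782 m·K/W.
T_interface = T_in − Q'·ΣR_partial = 513 °C − (143.0)(1.782) = 258 °C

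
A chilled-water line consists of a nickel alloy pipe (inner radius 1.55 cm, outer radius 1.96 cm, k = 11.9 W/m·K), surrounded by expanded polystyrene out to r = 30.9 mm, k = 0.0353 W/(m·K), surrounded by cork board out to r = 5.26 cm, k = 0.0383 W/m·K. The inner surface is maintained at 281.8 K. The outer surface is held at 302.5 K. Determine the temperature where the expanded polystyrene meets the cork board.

T = 291.8 K

Resistance network (inner→outer):
  R'_nickel alloy = ln(0.0196/0.0155)/(2πk) = 0.2347/(2π·11.9) = 0.003139 m·K/W
  R'_expanded polystyrene = ln(0.0309/0.0196)/(2πk) = 0.4552/(2π·0.0353) = 2.052 m·K/W
  R'_cork board = ln(0.0526/0.0309)/(2πk) = 0.5320/(2π·0.0383) = 2.211 m·K/W
ΣR = 0.003139 + 2.052 + 2.211 = 4.266 m·K/W
Q' = ΔT/ΣR = (281.8 K − 302.5 K)/4.266 = -4.852 W/m
From the inner boundary to the expanded polystyrene/cork board interface, ΣR_partial = 2.055 m·K/W.
T_interface = T_in − Q'·ΣR_partial = 281.8 K − (-4.852)(2.055) = 291.8 K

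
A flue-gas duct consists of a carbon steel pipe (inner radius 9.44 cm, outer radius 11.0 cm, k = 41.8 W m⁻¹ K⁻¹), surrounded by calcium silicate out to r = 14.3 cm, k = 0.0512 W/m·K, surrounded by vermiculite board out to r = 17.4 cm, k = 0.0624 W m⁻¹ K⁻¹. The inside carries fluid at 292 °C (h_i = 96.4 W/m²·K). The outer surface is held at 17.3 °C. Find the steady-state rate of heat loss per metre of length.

Q' = 206 W/m

Resistance network (inner→outer):
  R'_conv,in = 1/(2πr h) = 1/(2π·0.0944·96.4) = 0.01749 m·K/W
  R'_carbon steel = ln(0.110/0.0944)/(2πk) = 0.1529/(2π·41.8) = 5.823×10^-4 m·K/W
  R'_calcium silicate = ln(0.143/0.110)/(2πk) = 0.2624/(2π·0.0512) = 0.8156 m·K/W
  R'_vermiculite board = ln(0.174/0.143)/(2πk) = 0.1962/(2π·0.0624) = 0.5004 m·K/W
ΣR = 0.01749 + 5.823×10^-4 + 0.8156 + 0.5004 = 1.334 m·K/W
Q' = ΔT/ΣR = (292 °C − 17.3 °C)/1.334 = 206 W/m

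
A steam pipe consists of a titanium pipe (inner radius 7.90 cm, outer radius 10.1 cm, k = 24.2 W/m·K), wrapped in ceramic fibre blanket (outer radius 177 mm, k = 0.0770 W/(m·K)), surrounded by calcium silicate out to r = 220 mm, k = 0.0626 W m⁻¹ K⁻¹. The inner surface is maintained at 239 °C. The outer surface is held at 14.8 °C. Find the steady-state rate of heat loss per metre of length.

Q' = 131 W/m

Resistance network (inner→outer):
  R'_titanium = ln(0.101/0.0790)/(2πk) = 0.2457/(2π·24.2) = 0.001616 m·K/W
  R'_ceramic fibre blanket = ln(0.177/0.101)/(2πk) = 0.5610/(2π·0.0770) = 1.160 m·K/W
  R'_calcium silicate = ln(0.220/0.177)/(2πk) = 0.2175/(2π·0.0626) = 0.5529 m·K/W
ΣR = 0.001616 + 1.160 + 0.5529 = 1.715 m·K/W
Q' = ΔT/ΣR = (239 °C − 14.8 °C)/1.715 = 131 W/m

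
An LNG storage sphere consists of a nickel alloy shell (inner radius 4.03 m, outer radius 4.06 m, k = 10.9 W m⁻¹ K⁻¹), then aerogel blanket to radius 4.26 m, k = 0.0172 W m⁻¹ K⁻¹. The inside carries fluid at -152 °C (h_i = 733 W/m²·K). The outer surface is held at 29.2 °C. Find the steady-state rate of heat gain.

Q = 3390 W

Treat each layer as a resistance in series:
  R_conv,in = 1/(4πr²h) = 1/(4π·4.03²·733) = 6.685×10^-6 K/W
  R_nickel alloy = (1/4.03 − 1/4.06)/(4πk) = 0.001834/(4π·10.9) = 1.339×10^-5 K/W
  R_aerogel blanket = (1/4.06 − 1/4.26)/(4πk) = 0.01156/(4π·0.0172) = 0.05350 K/W
ΣR = 6.685×10^-6 + 1.339×10^-5 + 0.05350 = 0.05352 K/W
Q = ΔT/ΣR = (-152 °C − 29.2 °C)/0.05352 = -3390 W
(Negative Q ⇒ heat flows inward; heat gain = 3390 W.)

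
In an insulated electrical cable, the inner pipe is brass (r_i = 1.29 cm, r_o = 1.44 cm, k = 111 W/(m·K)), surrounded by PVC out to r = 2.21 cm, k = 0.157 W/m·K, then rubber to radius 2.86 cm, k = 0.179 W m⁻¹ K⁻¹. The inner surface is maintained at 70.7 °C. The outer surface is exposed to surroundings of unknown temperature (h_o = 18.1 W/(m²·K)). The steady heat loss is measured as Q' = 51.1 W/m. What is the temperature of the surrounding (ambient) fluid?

Sum the resistances:
  R'_brass = ln(0.0144/0.0129)/(2πk) = 0.1100/(2π·111) = 1.577×10^-4 m·K/W
  R'_PVC = ln(0.0221/0.0144)/(2πk) = 0.4283/(2π·0.157) = 0.4342 m·K/W
  R'_rubber = ln(0.0286/0.0221)/(2πk) = 0.2578/(2π·0.179) = 0.2292 m·K/W
  R'_conv,out = 1/(2πr h) = 1/(2π·0.0286·18.1) = 0.3075 m·K/W
ΣR = 0.9711 m·K/W
ΔT = Q'·ΣR = 51.1 × 0.9711 = 49.62 K
Heat flows outward, so T_out = T_in − ΔT = 70.7 − 49.62 = 21.1 °C

T_out = 21.1 °C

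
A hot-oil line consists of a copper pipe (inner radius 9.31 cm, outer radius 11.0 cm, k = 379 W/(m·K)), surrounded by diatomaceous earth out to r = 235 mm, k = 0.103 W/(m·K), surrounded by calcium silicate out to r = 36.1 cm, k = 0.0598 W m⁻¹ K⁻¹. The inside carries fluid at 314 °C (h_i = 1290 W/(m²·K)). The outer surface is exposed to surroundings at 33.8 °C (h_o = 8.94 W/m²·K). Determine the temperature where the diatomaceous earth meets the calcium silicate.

T = 175 °C

Resistance network (inner→outer):
  R'_conv,in = 1/(2πr h) = 1/(2π·0.0931·1290) = 0.001325 m·K/W
  R'_copper = ln(0.110/0.0931)/(2πk) = 0.1668/(2π·379) = 7.005×10^-5 m·K/W
  R'_diatomaceous earth = ln(0.235/0.110)/(2πk) = 0.7591/(2π·0.103) = 1.173 m·K/W
  R'_calcium silicate = ln(0.361/0.235)/(2πk) = 0.4293/(2π·0.0598) = 1.143 m·K/W
  R'_conv,out = 1/(2πr h) = 1/(2π·0.361·8.94) = 0.04931 m·K/W
ΣR = 0.001325 + 7.005×10^-5 + 1.173 + 1.143 + 0.04931 = 2.367 m·K/W
Q' = ΔT/ΣR = (314 °C − 33.8 °C)/2.367 = 118.4 W/m
From the inner boundary to the diatomaceous earth/calcium silicate interface, ΣR_partial = 1.174 m·K/W.
T_interface = T_in − Q'·ΣR_partial = 314 °C − (118.4)(1.174) = 175 °C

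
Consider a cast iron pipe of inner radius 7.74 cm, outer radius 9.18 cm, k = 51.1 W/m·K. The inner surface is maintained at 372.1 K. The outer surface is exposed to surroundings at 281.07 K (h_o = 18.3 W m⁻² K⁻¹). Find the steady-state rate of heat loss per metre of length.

Series thermal resistances, inner to outer:
  R'_cast iron = ln(0.0918/0.0774)/(2πk) = 0.1706/(2π·51.1) = 5.314×10^-4 m·K/W
  R'_conv,out = 1/(2πr h) = 1/(2π·0.0918·18.3) = 0.09474 m·K/W
ΣR = 5.314×10^-4 + 0.09474 = 0.09527 m·K/W
Q' = ΔT/ΣR = (372.1 K − 281.07 K)/0.09527 = 955 W/m

Q' = 955 W/m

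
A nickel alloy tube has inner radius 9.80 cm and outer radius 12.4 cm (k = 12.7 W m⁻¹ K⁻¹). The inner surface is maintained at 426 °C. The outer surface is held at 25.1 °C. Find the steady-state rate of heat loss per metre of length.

Q' = 1.36×10^5 W/m

Q' = 2πk·ΔT/ln(r₂/r₁) = 2π × 12.7 × 400.9 / ln(0.124/0.0980) = 1.36×10^5 W/m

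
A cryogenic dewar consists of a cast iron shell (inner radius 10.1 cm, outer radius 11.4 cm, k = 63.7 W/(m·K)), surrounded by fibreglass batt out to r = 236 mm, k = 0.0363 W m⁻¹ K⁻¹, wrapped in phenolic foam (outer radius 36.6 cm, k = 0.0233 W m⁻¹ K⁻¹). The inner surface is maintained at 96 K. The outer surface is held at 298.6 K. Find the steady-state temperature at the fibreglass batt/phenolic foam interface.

T = 229.6 K

Treat each layer as a resistance in series:
  R_cast iron = (1/0.101 − 1/0.114)/(4πk) = 1.129/(4π·63.7) = 0.001410 K/W
  R_fibreglass batt = (1/0.114 − 1/0.236)/(4πk) = 4.535/(4π·0.0363) = 9.941 K/W
  R_phenolic foam = (1/0.236 − 1/0.366)/(4πk) = 1.505/(4π·0.0233) = 5.140 K/W
ΣR = 0.001410 + 9.941 + 5.140 = 15.08 K/W
Q = ΔT/ΣR = (96 K − 298.6 K)/15.08 = -13.44 W
From the inner boundary to the fibreglass batt/phenolic foam interface, ΣR_partial = 9.942 K/W.
T_interface = T_in − Q·ΣR_partial = 96 K − (-13.44)(9.942) = 229.6 K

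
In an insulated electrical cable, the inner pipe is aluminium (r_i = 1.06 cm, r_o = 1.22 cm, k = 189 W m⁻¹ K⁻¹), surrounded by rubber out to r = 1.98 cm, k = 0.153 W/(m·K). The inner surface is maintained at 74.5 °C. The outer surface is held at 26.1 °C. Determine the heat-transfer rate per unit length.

Q' = 96.1 W/m

Series thermal resistances, inner to outer:
  R'_aluminium = ln(0.0122/0.0106)/(2πk) = 0.1406/(2π·189) = 1.184×10^-4 m·K/W
  R'_rubber = ln(0.0198/0.0122)/(2πk) = 0.4842/(2π·0.153) = 0.5037 m·K/W
ΣR = 1.184×10^-4 + 0.5037 = 0.5038 m·K/W
Q' = ΔT/ΣR = (74.5 °C − 26.1 °C)/0.5038 = 96.1 W/m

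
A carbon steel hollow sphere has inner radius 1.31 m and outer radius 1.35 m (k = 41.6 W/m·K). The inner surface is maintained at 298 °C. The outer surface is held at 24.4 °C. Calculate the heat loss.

Q = 6.32×10^6 W

Q = 4πk·ΔT/(1/r₁ − 1/r₂) = 4π × 41.6 × 273.6 / (1/1.31 − 1/1.35) = 6.32×10^6 W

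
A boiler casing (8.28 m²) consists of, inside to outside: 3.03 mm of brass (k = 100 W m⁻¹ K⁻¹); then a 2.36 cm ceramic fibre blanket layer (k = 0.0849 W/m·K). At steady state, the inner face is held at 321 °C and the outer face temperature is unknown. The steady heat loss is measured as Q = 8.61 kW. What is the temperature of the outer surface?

Sum the resistances:
  R_brass = L/(kA) = 0.00303/(100·8.28) = 3.659×10^-6 K/W
  R_ceramic fibre blanket = L/(kA) = 0.0236/(0.0849·8.28) = 0.03357 K/W
ΣR = 0.03358 K/W
ΔT = Q·ΣR = 8610 × 0.03358 = 289.1 K
Heat flows outward, so T_out = T_in − ΔT = 321 − 289.1 = 31.9 °C

T_out = 31.9 °C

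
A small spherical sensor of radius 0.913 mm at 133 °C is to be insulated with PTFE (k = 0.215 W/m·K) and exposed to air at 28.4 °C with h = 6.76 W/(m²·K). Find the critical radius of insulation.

r_cr = 6.36 cm

For a sphere, r_cr = 2k_ins/h = 2·0.215/6.76 = 0.0636 m = 6.36 cm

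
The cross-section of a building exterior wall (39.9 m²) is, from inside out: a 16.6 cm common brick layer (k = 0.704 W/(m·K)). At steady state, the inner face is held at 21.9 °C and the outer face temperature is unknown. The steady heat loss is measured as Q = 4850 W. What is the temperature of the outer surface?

T_out = -6.76 °C

Sum the resistances:
  R_common brick = L/(kA) = 0.166/(0.704·39.9) = 0.005910 K/W
ΣR = 0.005910 K/W
ΔT = Q·ΣR = 4850 × 0.005910 = 28.66 K
Heat flows outward, so T_out = T_in − ΔT = 21.9 − 28.66 = -6.76 °C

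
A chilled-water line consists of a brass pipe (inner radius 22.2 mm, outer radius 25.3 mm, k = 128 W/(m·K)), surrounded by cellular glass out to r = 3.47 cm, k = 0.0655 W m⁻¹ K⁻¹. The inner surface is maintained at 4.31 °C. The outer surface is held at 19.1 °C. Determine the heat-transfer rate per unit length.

Q' = 19.3 W/m

Series thermal resistances, inner to outer:
  R'_brass = ln(0.0253/0.0222)/(2πk) = 0.1307/(2π·128) = 1.625×10^-4 m·K/W
  R'_cellular glass = ln(0.0347/0.0253)/(2πk) = 0.3159/(2π·0.0655) = 0.7677 m·K/W
ΣR = 1.625×10^-4 + 0.7677 = 0.7679 m·K/W
Q' = ΔT/ΣR = (4.31 °C − 19.1 °C)/0.7679 = -19.3 W/m
(Negative Q' ⇒ heat flows inward; heat gain = 19.3 W/m.)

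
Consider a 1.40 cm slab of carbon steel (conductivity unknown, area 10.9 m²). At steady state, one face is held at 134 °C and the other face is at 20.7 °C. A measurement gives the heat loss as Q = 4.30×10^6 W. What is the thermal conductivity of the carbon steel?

ΣR = ΔT/Q = |134 − 20.7|/4.30×10^6 = 2.635×10^-5 K/W
L/(kA) = 2.635×10^-5 ⇒ k = 0.0140/(2.635×10^-5·10.9) = 48.7 W/m·K

k = 48.7 W/m·K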